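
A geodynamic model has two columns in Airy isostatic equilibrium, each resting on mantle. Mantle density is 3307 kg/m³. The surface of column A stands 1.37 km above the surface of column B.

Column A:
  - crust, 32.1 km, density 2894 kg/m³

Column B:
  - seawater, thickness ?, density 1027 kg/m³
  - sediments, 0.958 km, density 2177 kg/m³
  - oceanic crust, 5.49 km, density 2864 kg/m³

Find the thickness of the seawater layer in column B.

2.29 km

Take the compensation level at the base of the deeper column (depth z_c below the surface of column A) and equate Σ ρ_i t_i down to z_c; mantle fills any gap and the z_c terms cancel.
Column A: 32.1×2894 + (z_c − 32.1)×3307
Column B: 1.37×0 + x×1027 + 0.958×2177 + 5.49×2864 + (z_c − 1.37 − 6.448 − x)×3307
The z_c×3307 term appears on both sides and cancels. Collect the known terms of each column as K = Σ(ρt)_known − 3307 × (depth of known layers): K_A = 92897.4 − 3307×32.1 = −13257.3; K_B = 17808.926 − 3307×(1.37 + 6.448) = −8045.2.
Balance: K_A = K_B − x×(3307 − 1027), so x = (K_B − K_A)/(3307 − 1027) = 5212.1/2280 = 2.29 km.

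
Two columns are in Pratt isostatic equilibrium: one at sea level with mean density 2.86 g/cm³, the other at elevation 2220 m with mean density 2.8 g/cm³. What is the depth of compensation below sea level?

ρ_ref D = ρ (D + h) → D (ρ_ref − ρ) = ρ h.
D = ρ h/(ρ_ref − ρ) = 2.8 × 2220 m/(2.86 − 2.8) = 104000 m.

104000 m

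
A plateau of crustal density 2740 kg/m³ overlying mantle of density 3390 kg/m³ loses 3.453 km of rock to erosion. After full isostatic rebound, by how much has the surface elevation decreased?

0.662 km

Rebound u = e ρ_c/ρ_m = 3.453 km × 2740/3390 = 2.791 km.
Net surface drop = e − u = 3.453 km − 2.791 km = e (ρ_m − ρ_c)/ρ_m = 0.662 km.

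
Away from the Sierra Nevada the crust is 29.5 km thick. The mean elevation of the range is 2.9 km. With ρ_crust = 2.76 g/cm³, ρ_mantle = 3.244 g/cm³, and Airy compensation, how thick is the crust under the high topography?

Root depth r = h ρ_c / (ρ_m − ρ_c) = 2.9 km × 2.76 / 0.484 = 16.54 km.
Total thickness = T + h + r = 29.5 km + 2.9 km + 16.54 km = 48.9 km.

48.9 km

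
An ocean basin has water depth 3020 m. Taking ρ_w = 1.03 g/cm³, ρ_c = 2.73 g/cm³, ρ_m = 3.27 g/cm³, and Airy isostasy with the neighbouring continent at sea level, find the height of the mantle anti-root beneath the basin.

Balancing pressure at the compensation depth: replacing crust with seawater at the top is compensated by replacing crust with mantle at the base: d (ρ_c − ρ_w) = a (ρ_m − ρ_c).
a = d (ρ_c − ρ_w)/(ρ_m − ρ_c) = 3020 m × 1.7/0.54 = 9510 m.

9510 m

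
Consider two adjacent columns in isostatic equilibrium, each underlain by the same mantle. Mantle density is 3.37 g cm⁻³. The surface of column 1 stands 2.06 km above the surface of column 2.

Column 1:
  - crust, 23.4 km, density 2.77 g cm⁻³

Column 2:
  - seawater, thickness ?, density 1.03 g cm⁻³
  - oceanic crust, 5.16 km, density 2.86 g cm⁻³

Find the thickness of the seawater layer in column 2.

Take the compensation level at the base of the deeper column (depth z_c below the surface of column 1) and equate Σ ρ_i t_i down to z_c; mantle fills any gap and the z_c terms cancel.
Column 1: 23.4×2.77 + (z_c − 23.4)×3.37
Column 2: 2.06×0 + x×1.03 + 5.16×2.86 + (z_c − 2.06 − 5.16 − x)×3.37
The z_c×3.37 term appears on both sides and cancels. Collect the known terms of each column as K = Σ(ρt)_known − 3.37 × (depth of known layers): K_1 = 64.818 − 3.37×23.4 = −14.04; K_2 = 14.7576 − 3.37×(2.06 + 5.16) = −9.5738.
Balance: K_1 = K_2 − x×(3.37 − 1.03), so x = (K_2 − K_1)/(3.37 − 1.03) = 4.4662/2.34 = 1.91 km.

1.91 km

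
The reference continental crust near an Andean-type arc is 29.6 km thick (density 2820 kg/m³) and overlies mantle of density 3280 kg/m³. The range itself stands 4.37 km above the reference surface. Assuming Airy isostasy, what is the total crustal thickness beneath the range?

60.8 km

Root depth r = h ρ_c / (ρ_m − ρ_c) = 4.37 km × 2820 / 460 = 26.79 km.
Total thickness = T + h + r = 29.6 km + 4.37 km + 26.79 km = 60.8 km.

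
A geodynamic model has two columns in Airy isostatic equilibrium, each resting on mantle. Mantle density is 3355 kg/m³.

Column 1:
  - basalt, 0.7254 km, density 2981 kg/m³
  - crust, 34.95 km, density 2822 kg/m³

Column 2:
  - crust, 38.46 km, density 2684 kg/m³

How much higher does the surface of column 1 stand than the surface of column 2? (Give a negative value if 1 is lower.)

For any compensation level in the mantle, the mantle terms cancel and isostasy reduces to e = (Σt_1 − Σt_2) − (Σ(ρt)_1 − Σ(ρt)_2) / ρ_m.
Σt_1 = 35.6754 km; Σt_2 = 38.46 km; Σ(ρt)_1 = 100791.317; Σ(ρt)_2 = 103226.64 (in km·kg/m³).
e = (35.6754 − 38.46) − (100791.317 − 103226.64) / 3355 = −2.06 km.

−2.06 km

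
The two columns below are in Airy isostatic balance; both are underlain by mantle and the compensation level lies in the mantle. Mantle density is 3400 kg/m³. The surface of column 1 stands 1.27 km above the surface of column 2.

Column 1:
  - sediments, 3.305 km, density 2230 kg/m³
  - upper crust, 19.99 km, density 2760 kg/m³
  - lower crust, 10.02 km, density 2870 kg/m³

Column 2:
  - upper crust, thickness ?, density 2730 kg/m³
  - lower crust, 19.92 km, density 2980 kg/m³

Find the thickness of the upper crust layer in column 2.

13.9 km

Take the compensation level at the base of the deeper column (depth z_c below the surface of column 1) and equate Σ ρ_i t_i down to z_c; mantle fills any gap and the z_c terms cancel.
Column 1: 3.305×2230 + 19.99×2760 + 10.02×2870 + (z_c − 33.315)×3400
Column 2: 1.27×0 + x×2730 + 19.92×2980 + (z_c − 1.27 − 19.92 − x)×3400
The z_c×3400 term appears on both sides and cancels. Collect the known terms of each column as K = Σ(ρt)_known − 3400 × (depth of known layers): K_1 = 91299.95 − 3400×33.315 = −21971.05; K_2 = 59361.6 − 3400×(1.27 + 19.92) = −12684.4.
Balance: K_1 = K_2 − x×(3400 − 2730), so x = (K_2 − K_1)/(3400 − 2730) = 9286.65/670 = 13.9 km.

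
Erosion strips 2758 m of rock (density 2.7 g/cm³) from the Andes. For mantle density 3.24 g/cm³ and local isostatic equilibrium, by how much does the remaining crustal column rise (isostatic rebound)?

Unloading: uplift u = e ρ_c/ρ_m = 2758 m × 2.7/3.24 = 2300 m.

2300 m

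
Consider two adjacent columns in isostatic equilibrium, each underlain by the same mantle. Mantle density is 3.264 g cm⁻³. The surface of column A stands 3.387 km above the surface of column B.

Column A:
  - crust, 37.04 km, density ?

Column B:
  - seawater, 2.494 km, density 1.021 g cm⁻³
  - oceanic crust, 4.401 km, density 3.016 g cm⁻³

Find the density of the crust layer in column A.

Take the compensation level at the base of the deeper column (depth z_c below the surface of column A) and equate Σ ρ_i t_i down to z_c; mantle fills any gap and the z_c terms cancel.
Column A: 37.04×ρ + (z_c − 37.04)×3.264
Column B: 3.387×0 + 2.494×1.021 + 4.401×3.016 + (z_c − 3.387 − 6.895)×3.264
The z_c×3.264 term appears on both sides and cancels. Collect the known terms of each column as K = Σ(ρt)_known − 3.264 × (depth of known layers): K_A = 0 − 3.264×37.04 = −120.89856; K_B = 15.81979 − 3.264×(3.387 + 6.895) = −17.740658.
Balance: K_A + 37.04×ρ = K_B, so ρ = (K_B − K_A)/37.04 = 103.158/37.04 = 2.79 g cm⁻³.

2.79 g cm⁻³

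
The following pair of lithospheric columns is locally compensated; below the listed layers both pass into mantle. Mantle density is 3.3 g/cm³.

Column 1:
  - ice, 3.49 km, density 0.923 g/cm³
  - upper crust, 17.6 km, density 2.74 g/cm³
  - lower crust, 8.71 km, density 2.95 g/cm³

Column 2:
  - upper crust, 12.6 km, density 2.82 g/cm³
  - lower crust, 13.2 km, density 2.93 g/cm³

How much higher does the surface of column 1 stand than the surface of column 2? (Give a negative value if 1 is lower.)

For any compensation level in the mantle, the mantle terms cancel and isostasy reduces to e = (Σt_1 − Σt_2) − (Σ(ρt)_1 − Σ(ρt)_2) / ρ_m.
Σt_1 = 29.8 km; Σt_2 = 25.8 km; Σ(ρt)_1 = 77.13977; Σ(ρt)_2 = 74.208 (in km·g/cm³).
e = (29.8 − 25.8) − (77.13977 − 74.208) / 3.3 = 3.11 km.

3.11 km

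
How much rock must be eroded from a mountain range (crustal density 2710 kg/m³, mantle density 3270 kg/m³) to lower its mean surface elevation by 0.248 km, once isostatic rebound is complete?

Net drop Δ = e − u = e − e ρ_c/ρ_m = e (ρ_m − ρ_c)/ρ_m.
e = Δ ρ_m/(ρ_m − ρ_c) = 0.248 km × 3270/560 = 1.45 km.

1.45 km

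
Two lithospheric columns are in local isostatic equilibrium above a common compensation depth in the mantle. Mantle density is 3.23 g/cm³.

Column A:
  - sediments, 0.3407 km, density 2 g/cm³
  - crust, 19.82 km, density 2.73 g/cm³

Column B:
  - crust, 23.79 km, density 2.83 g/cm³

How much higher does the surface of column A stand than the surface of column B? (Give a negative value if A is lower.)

0.252 km

For any compensation level in the mantle, the mantle terms cancel and isostasy reduces to e = (Σt_A − Σt_B) − (Σ(ρt)_A − Σ(ρt)_B) / ρ_m.
Σt_A = 20.1607 km; Σt_B = 23.79 km; Σ(ρt)_A = 54.79; Σ(ρt)_B = 67.3257 (in km·g/cm³).
e = (20.1607 − 23.79) − (54.79 − 67.3257) / 3.23 = 0.252 km.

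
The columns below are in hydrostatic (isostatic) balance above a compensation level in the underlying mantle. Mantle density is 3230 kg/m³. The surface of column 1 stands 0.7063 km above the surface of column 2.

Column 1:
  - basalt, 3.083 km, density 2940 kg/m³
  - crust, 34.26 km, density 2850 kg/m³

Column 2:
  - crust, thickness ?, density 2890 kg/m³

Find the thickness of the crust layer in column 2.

Take the compensation level at the base of the deeper column (depth z_c below the surface of column 1) and equate Σ ρ_i t_i down to z_c; mantle fills any gap and the z_c terms cancel.
Column 1: 3.083×2940 + 34.26×2850 + (z_c − 37.343)×3230
Column 2: 0.7063×0 + x×2890 + (z_c − 0.7063 − 0 − x)×3230
The z_c×3230 term appears on both sides and cancels. Collect the known terms of each column as K = Σ(ρt)_known − 3230 × (depth of known layers): K_1 = 106705.02 − 3230×37.343 = −13912.87; K_2 = 0 − 3230×(0.7063 + 0) = −2281.349.
Balance: K_1 = K_2 − x×(3230 − 2890), so x = (K_2 − K_1)/(3230 − 2890) = 11631.5/340 = 34.2 km.

34.2 km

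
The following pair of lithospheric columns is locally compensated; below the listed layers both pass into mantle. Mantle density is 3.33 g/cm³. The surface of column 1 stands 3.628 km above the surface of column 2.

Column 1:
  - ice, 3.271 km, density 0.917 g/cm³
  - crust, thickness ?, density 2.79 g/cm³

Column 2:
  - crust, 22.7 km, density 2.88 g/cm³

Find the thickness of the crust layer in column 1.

26.7 km

Take the compensation level at the base of the deeper column (depth z_c below the surface of column 1) and equate Σ ρ_i t_i down to z_c; mantle fills any gap and the z_c terms cancel.
Column 1: 3.271×0.917 + x×2.79 + (z_c − 3.271 − x)×3.33
Column 2: 3.628×0 + 22.7×2.88 + (z_c − 3.628 − 22.7)×3.33
The z_c×3.33 term appears on both sides and cancels. Collect the known terms of each column as K = Σ(ρt)_known − 3.33 × (depth of known layers): K_1 = 2.999507 − 3.33×3.271 = −7.892923; K_2 = 65.376 − 3.33×(3.628 + 22.7) = −22.29624.
Balance: K_1 − x×(3.33 − 2.79) = K_2, so x = (K_1 − K_2)/(3.33 − 2.79) = 14.4033/0.54 = 26.7 km.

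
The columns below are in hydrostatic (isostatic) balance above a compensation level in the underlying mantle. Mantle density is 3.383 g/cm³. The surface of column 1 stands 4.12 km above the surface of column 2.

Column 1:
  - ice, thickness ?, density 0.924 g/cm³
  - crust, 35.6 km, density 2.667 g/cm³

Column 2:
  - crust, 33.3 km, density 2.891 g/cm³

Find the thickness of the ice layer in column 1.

1.97 km

Take the compensation level at the base of the deeper column (depth z_c below the surface of column 1) and equate Σ ρ_i t_i down to z_c; mantle fills any gap and the z_c terms cancel.
Column 1: x×0.924 + 35.6×2.667 + (z_c − 35.6 − x)×3.383
Column 2: 4.12×0 + 33.3×2.891 + (z_c − 4.12 − 33.3)×3.383
The z_c×3.383 term appears on both sides and cancels. Collect the known terms of each column as K = Σ(ρt)_known − 3.383 × (depth of known layers): K_1 = 94.9452 − 3.383×35.6 = −25.4896; K_2 = 96.2703 − 3.383×(4.12 + 33.3) = −30.32156.
Balance: K_1 − x×(3.383 − 0.924) = K_2, so x = (K_1 − K_2)/(3.383 − 0.924) = 4.83196/2.459 = 1.97 km.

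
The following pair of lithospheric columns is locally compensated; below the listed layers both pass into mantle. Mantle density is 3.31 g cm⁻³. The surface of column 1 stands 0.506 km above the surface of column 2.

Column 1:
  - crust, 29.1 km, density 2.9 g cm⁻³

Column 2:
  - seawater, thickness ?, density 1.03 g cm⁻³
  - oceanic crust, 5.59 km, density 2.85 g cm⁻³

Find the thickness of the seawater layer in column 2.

Take the compensation level at the base of the deeper column (depth z_c below the surface of column 1) and equate Σ ρ_i t_i down to z_c; mantle fills any gap and the z_c terms cancel.
Column 1: 29.1×2.9 + (z_c − 29.1)×3.31
Column 2: 0.506×0 + x×1.03 + 5.59×2.85 + (z_c − 0.506 − 5.59 − x)×3.31
The z_c×3.31 term appears on both sides and cancels. Collect the known terms of each column as K = Σ(ρt)_known − 3.31 × (depth of known layers): K_1 = 84.39 − 3.31×29.1 = −11.931; K_2 = 15.9315 − 3.31×(0.506 + 5.59) = −4.24626.
Balance: K_1 = K_2 − x×(3.31 − 1.03), so x = (K_2 − K_1)/(3.31 − 1.03) = 7.68474/2.28 = 3.37 km.

3.37 km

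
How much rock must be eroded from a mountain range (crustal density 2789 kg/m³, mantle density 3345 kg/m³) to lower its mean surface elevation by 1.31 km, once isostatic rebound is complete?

7.88 km

Net drop Δ = e − u = e − e ρ_c/ρ_m = e (ρ_m − ρ_c)/ρ_m.
e = Δ ρ_m/(ρ_m − ρ_c) = 1.31 km × 3345/556 = 7.88 km.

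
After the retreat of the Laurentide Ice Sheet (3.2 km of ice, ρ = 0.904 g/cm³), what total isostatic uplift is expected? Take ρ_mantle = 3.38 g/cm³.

Removing the load lets mantle flow back in; uplift u satisfies ρ_ice t = ρ_m u.
u = t ρ_ice/ρ_m = 3.2 km × 0.904/3.38 = 0.856 km.

0.856 km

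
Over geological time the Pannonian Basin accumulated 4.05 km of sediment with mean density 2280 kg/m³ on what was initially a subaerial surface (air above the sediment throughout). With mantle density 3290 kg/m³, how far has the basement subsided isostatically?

2.81 km

Subaerial load: s = t ρ_sed / ρ_m = 4.05 km × 2280/3290 = 2.81 km.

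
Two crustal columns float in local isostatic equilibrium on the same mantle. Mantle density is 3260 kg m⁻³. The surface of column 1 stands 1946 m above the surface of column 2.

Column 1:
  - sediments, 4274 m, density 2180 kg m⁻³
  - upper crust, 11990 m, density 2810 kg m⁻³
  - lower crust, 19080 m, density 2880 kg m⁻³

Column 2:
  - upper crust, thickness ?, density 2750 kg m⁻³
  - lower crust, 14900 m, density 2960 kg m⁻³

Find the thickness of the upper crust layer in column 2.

12600 m

Take the compensation level at the base of the deeper column (depth z_c below the surface of column 1) and equate Σ ρ_i t_i down to z_c; mantle fills any gap and the z_c terms cancel.
Column 1: 4274×2180 + 11990×2810 + 19080×2880 + (z_c − 35344)×3260
Column 2: 1946×0 + x×2750 + 14900×2960 + (z_c − 1946 − 14900 − x)×3260
The z_c×3260 term appears on both sides and cancels. Collect the known terms of each column as K = Σ(ρt)_known − 3260 × (depth of known layers): K_1 = 97959620 − 3260×35344 = −17261820; K_2 = 44104000 − 3260×(1946 + 14900) = −10813960.
Balance: K_1 = K_2 − x×(3260 − 2750), so x = (K_2 − K_1)/(3260 − 2750) = 6447860/510 = 12600 m.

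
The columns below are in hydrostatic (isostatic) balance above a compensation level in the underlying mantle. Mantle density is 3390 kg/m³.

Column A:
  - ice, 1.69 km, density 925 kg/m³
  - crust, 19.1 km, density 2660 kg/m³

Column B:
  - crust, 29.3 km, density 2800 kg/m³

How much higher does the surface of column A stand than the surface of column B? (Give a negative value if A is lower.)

0.242 km

For any compensation level in the mantle, the mantle terms cancel and isostasy reduces to e = (Σt_A − Σt_B) − (Σ(ρt)_A − Σ(ρt)_B) / ρ_m.
Σt_A = 20.79 km; Σt_B = 29.3 km; Σ(ρt)_A = 52369.25; Σ(ρt)_B = 82040 (in km·kg/m³).
e = (20.79 − 29.3) − (52369.25 − 82040) / 3390 = 0.242 km.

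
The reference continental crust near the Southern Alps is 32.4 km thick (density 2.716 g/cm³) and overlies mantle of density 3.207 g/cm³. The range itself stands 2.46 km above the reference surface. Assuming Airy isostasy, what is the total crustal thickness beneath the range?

Root depth r = h ρ_c / (ρ_m − ρ_c) = 2.46 km × 2.716 / 0.491 = 13.61 km.
Total thickness = T + h + r = 32.4 km + 2.46 km + 13.61 km = 48.5 km.

48.5 km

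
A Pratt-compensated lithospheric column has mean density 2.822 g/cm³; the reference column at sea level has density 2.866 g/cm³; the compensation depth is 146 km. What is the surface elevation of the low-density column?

ρ_ref D = ρ (D + h) → h = D (ρ_ref − ρ)/ρ.
h = 146 km × (2.866 − 2.822)/2.822 = 2.28 km.

2.28 km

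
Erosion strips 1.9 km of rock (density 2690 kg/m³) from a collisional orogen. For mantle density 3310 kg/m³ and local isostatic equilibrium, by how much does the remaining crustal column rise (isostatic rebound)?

1.54 km

Unloading: uplift u = e ρ_c/ρ_m = 1.9 km × 2690/3310 = 1.54 km.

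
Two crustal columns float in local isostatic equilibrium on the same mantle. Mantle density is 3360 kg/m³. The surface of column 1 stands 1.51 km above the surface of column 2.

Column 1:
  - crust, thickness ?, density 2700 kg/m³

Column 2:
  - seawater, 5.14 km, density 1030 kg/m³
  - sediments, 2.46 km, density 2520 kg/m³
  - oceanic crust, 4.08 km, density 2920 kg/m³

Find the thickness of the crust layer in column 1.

31.7 km

Take the compensation level at the base of the deeper column (depth z_c below the surface of column 1) and equate Σ ρ_i t_i down to z_c; mantle fills any gap and the z_c terms cancel.
Column 1: x×2700 + (z_c − 0 − x)×3360
Column 2: 1.51×0 + 5.14×1030 + 2.46×2520 + 4.08×2920 + (z_c − 1.51 − 11.68)×3360
The z_c×3360 term appears on both sides and cancels. Collect the known terms of each column as K = Σ(ρt)_known − 3360 × (depth of known layers): K_1 = 0 − 3360×0 = 0; K_2 = 23407 − 3360×(1.51 + 11.68) = −20911.4.
Balance: K_1 − x×(3360 − 2700) = K_2, so x = (K_1 − K_2)/(3360 − 2700) = 20911.4/660 = 31.7 km.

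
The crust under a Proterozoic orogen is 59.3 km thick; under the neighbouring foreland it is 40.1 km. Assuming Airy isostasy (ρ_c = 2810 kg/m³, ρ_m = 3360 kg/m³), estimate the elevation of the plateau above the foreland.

Excess crust Δ = 59.3 km − 40.1 km = 19.2 km, split between elevation h and root r with h + r = Δ.
Airy balance ρ_c h = (ρ_m − ρ_c) r gives r = h ρ_c/(ρ_m − ρ_c), so h (1 + ρ_c/(ρ_m − ρ_c)) = Δ, i.e. h = Δ (ρ_m − ρ_c)/ρ_m.
h = 19.2 km × 550/3360 = 3.14 km.

3.14 km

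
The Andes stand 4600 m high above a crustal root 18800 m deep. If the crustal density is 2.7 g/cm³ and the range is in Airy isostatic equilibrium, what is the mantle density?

Airy balance: ρ_c h = (ρ_m − ρ_c) r → ρ_m = ρ_c (1 + h/r).
ρ_m = 2.7 × (1 + 4600 m/18800 m) = 3.36 g/cm³.

3.36 g/cm³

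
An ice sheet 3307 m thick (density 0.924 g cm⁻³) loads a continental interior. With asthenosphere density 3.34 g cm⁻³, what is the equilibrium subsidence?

For local isostatic compensation: the ice load ρ_ice t is balanced by mantle displaced below, ρ_m s.
s = t ρ_ice / ρ_m = 3307 m × 0.924/3.34 = 915 m.

915 m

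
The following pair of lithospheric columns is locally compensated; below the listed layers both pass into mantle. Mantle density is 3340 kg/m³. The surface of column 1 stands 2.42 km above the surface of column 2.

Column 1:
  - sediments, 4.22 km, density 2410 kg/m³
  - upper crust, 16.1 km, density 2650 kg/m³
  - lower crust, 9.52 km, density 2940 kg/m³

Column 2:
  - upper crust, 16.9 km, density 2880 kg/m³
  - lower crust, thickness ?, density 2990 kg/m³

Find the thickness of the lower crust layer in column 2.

Take the compensation level at the base of the deeper column (depth z_c below the surface of column 1) and equate Σ ρ_i t_i down to z_c; mantle fills any gap and the z_c terms cancel.
Column 1: 4.22×2410 + 16.1×2650 + 9.52×2940 + (z_c − 29.84)×3340
Column 2: 2.42×0 + 16.9×2880 + x×2990 + (z_c − 2.42 − 16.9 − x)×3340
The z_c×3340 term appears on both sides and cancels. Collect the known terms of each column as K = Σ(ρt)_known − 3340 × (depth of known layers): K_1 = 80824 − 3340×29.84 = −18841.6; K_2 = 48672 − 3340×(2.42 + 16.9) = −15856.8.
Balance: K_1 = K_2 − x×(3340 − 2990), so x = (K_2 − K_1)/(3340 − 2990) = 2984.8/350 = 8.53 km.

8.53 km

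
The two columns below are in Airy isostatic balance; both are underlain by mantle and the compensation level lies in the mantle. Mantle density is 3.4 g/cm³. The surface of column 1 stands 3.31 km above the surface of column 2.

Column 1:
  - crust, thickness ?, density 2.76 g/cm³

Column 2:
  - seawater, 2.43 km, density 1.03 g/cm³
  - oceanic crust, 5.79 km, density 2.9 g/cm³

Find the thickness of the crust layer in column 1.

31.1 km

Take the compensation level at the base of the deeper column (depth z_c below the surface of column 1) and equate Σ ρ_i t_i down to z_c; mantle fills any gap and the z_c terms cancel.
Column 1: x×2.76 + (z_c − 0 − x)×3.4
Column 2: 3.31×0 + 2.43×1.03 + 5.79×2.9 + (z_c − 3.31 − 8.22)×3.4
The z_c×3.4 term appears on both sides and cancels. Collect the known terms of each column as K = Σ(ρt)_known − 3.4 × (depth of known layers): K_1 = 0 − 3.4×0 = 0; K_2 = 19.2939 − 3.4×(3.31 + 8.22) = −19.9081.
Balance: K_1 − x×(3.4 − 2.76) = K_2, so x = (K_1 − K_2)/(3.4 − 2.76) = 19.9081/0.64 = 31.1 km.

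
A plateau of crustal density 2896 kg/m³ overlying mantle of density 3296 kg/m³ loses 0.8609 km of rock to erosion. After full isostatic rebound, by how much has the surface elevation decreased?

Rebound u = e ρ_c/ρ_m = 0.8609 km × 2896/3296 = 0.7564 km.
Net surface drop = e − u = 0.8609 km − 0.7564 km = e (ρ_m − ρ_c)/ρ_m = 0.104 km.

0.104 km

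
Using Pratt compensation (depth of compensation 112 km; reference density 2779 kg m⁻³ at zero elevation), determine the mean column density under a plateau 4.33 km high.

2680 kg m⁻³

Pratt balance: ρ_ref D = ρ (D + h).
ρ = ρ_ref D/(D + h) = 2779 × 112 km/(112 km + 4.33 km) = 2680 kg m⁻³.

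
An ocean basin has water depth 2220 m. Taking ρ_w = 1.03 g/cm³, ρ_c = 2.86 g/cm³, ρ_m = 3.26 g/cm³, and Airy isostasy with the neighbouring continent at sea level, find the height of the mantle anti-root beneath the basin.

By Archimedes' principle applied to the lithosphere: replacing crust with seawater at the top is compensated by replacing crust with mantle at the base: d (ρ_c − ρ_w) = a (ρ_m − ρ_c).
a = d (ρ_c − ρ_w)/(ρ_m − ρ_c) = 2220 m × 1.83/0.4 = 10200 m.

10200 m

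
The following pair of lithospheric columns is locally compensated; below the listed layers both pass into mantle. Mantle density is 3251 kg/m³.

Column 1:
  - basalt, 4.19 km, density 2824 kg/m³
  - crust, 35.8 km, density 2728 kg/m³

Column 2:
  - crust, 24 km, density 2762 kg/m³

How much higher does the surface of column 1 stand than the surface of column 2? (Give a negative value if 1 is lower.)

2.7 km

For any compensation level in the mantle, the mantle terms cancel and isostasy reduces to e = (Σt_1 − Σt_2) − (Σ(ρt)_1 − Σ(ρt)_2) / ρ_m.
Σt_1 = 39.99 km; Σt_2 = 24 km; Σ(ρt)_1 = 109494.96; Σ(ρt)_2 = 66288 (in km·kg/m³).
e = (39.99 − 24) − (109494.96 − 66288) / 3251 = 2.7 km.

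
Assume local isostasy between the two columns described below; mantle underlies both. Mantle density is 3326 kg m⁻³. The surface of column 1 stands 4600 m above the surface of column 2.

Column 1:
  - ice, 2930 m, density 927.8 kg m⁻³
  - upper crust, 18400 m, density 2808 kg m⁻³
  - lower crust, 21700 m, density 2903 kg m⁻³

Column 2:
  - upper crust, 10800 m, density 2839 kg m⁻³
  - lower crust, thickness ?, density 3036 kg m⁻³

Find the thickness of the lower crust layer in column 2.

17900 m

Take the compensation level at the base of the deeper column (depth z_c below the surface of column 1) and equate Σ ρ_i t_i down to z_c; mantle fills any gap and the z_c terms cancel.
Column 1: 2930×927.8 + 18400×2808 + 21700×2903 + (z_c − 43030)×3326
Column 2: 4600×0 + 10800×2839 + x×3036 + (z_c − 4600 − 10800 − x)×3326
The z_c×3326 term appears on both sides and cancels. Collect the known terms of each column as K = Σ(ρt)_known − 3326 × (depth of known layers): K_1 = 117380754 − 3326×43030 = −25737026; K_2 = 30661200 − 3326×(4600 + 10800) = −20559200.
Balance: K_1 = K_2 − x×(3326 − 3036), so x = (K_2 − K_1)/(3326 − 3036) = 5177830/290 = 17900 m.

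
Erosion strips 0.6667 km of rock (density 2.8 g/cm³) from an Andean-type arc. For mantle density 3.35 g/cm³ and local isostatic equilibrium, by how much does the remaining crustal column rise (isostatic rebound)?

Unloading: uplift u = e ρ_c/ρ_m = 0.6667 km × 2.8/3.35 = 0.557 km.

0.557 km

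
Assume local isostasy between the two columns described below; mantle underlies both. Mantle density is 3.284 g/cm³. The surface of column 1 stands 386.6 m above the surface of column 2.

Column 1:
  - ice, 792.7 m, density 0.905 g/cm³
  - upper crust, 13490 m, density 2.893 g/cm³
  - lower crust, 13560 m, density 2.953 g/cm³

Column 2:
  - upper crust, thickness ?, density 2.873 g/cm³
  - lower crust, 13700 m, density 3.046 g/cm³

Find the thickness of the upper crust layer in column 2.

Take the compensation level at the base of the deeper column (depth z_c below the surface of column 1) and equate Σ ρ_i t_i down to z_c; mantle fills any gap and the z_c terms cancel.
Column 1: 792.7×0.905 + 13490×2.893 + 13560×2.953 + (z_c − 27842.7)×3.284
Column 2: 386.6×0 + x×2.873 + 13700×3.046 + (z_c − 386.6 − 13700 − x)×3.284
The z_c×3.284 term appears on both sides and cancels. Collect the known terms of each column as K = Σ(ρt)_known − 3.284 × (depth of known layers): K_1 = 79786.6435 − 3.284×27842.7 = −11648.7833; K_2 = 41730.2 − 3.284×(386.6 + 13700) = −4530.1944.
Balance: K_1 = K_2 − x×(3.284 − 2.873), so x = (K_2 − K_1)/(3.284 − 2.873) = 7118.59/0.411 = 17300 m.

17300 m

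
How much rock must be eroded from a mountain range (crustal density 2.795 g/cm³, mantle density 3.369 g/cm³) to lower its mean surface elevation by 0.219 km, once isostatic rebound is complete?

Net drop Δ = e − u = e − e ρ_c/ρ_m = e (ρ_m − ρ_c)/ρ_m.
e = Δ ρ_m/(ρ_m − ρ_c) = 0.219 km × 3.369/0.574 = 1.29 km.

1.29 km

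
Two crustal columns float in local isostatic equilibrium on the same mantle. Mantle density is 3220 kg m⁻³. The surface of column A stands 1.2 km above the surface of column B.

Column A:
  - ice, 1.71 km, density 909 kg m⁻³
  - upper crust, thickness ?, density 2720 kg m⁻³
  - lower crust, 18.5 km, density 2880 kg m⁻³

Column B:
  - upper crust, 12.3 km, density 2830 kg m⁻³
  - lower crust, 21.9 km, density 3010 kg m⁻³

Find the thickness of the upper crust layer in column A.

6.04 km

Take the compensation level at the base of the deeper column (depth z_c below the surface of column A) and equate Σ ρ_i t_i down to z_c; mantle fills any gap and the z_c terms cancel.
Column A: 1.71×909 + x×2720 + 18.5×2880 + (z_c − 20.21 − x)×3220
Column B: 1.2×0 + 12.3×2830 + 21.9×3010 + (z_c − 1.2 − 34.2)×3220
The z_c×3220 term appears on both sides and cancels. Collect the known terms of each column as K = Σ(ρt)_known − 3220 × (depth of known layers): K_A = 54834.39 − 3220×20.21 = −10241.81; K_B = 100728 − 3220×(1.2 + 34.2) = −13260.
Balance: K_A − x×(3220 − 2720) = K_B, so x = (K_A − K_B)/(3220 − 2720) = 3018.19/500 = 6.04 km.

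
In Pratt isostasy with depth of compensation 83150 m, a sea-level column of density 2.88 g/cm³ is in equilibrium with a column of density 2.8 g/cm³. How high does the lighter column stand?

ρ_ref D = ρ (D + h) → h = D (ρ_ref − ρ)/ρ.
h = 83150 m × (2.88 − 2.8)/2.8 = 2380 m.

2380 m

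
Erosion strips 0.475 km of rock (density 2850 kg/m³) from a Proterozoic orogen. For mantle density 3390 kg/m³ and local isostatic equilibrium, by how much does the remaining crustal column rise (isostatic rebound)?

Unloading: uplift u = e ρ_c/ρ_m = 0.475 km × 2850/3390 = 0.399 km.

0.399 km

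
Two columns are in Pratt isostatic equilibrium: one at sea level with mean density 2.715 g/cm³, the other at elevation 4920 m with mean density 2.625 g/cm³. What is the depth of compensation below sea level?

ρ_ref D = ρ (D + h) → D (ρ_ref − ρ) = ρ h.
D = ρ h/(ρ_ref − ρ) = 2.625 × 4920 m/(2.715 − 2.625) = 144000 m.

144000 m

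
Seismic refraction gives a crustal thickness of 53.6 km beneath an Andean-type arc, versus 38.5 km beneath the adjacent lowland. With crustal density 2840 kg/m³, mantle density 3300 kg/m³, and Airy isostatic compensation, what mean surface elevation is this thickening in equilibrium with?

Excess crust Δ = 53.6 km − 38.5 km = 15.1 km, split between elevation h and root r with h + r = Δ.
Airy balance ρ_c h = (ρ_m − ρ_c) r gives r = h ρ_c/(ρ_m − ρ_c), so h (1 + ρ_c/(ρ_m − ρ_c)) = Δ, i.e. h = Δ (ρ_m − ρ_c)/ρ_m.
h = 15.1 km × 460/3300 = 2.1 km.

2.1 km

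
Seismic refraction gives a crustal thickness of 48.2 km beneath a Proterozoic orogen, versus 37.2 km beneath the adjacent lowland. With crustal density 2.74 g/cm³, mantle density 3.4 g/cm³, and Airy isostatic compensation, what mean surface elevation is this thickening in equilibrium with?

Excess crust Δ = 48.2 km − 37.2 km = 11 km, split between elevation h and root r with h + r = Δ.
Airy balance ρ_c h = (ρ_m − ρ_c) r gives r = h ρ_c/(ρ_m − ρ_c), so h (1 + ρ_c/(ρ_m − ρ_c)) = Δ, i.e. h = Δ (ρ_m − ρ_c)/ρ_m.
h = 11 km × 0.66/3.4 = 2.14 km.

2.14 km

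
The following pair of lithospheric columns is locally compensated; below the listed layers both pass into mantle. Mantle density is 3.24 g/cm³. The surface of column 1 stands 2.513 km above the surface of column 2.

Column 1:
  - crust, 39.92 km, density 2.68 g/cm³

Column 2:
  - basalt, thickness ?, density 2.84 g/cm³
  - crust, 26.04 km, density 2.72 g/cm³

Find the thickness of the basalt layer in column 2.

Take the compensation level at the base of the deeper column (depth z_c below the surface of column 1) and equate Σ ρ_i t_i down to z_c; mantle fills any gap and the z_c terms cancel.
Column 1: 39.92×2.68 + (z_c − 39.92)×3.24
Column 2: 2.513×0 + x×2.84 + 26.04×2.72 + (z_c − 2.513 − 26.04 − x)×3.24
The z_c×3.24 term appears on both sides and cancels. Collect the known terms of each column as K = Σ(ρt)_known − 3.24 × (depth of known layers): K_1 = 106.9856 − 3.24×39.92 = −22.3552; K_2 = 70.8288 − 3.24×(2.513 + 26.04) = −21.68292.
Balance: K_1 = K_2 − x×(3.24 − 2.84), so x = (K_2 − K_1)/(3.24 − 2.84) = 0.67228/0.4 = 1.68 km.

1.68 km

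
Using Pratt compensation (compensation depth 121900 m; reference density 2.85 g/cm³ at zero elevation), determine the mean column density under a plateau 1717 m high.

Pratt balance: ρ_ref D = ρ (D + h).
ρ = ρ_ref D/(D + h) = 2.85 × 121900 m/(121900 m + 1717 m) = 2.81 g/cm³.

2.81 g/cm³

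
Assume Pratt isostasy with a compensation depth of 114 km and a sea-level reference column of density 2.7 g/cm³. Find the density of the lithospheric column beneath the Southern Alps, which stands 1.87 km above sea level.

Pratt balance: ρ_ref D = ρ (D + h).
ρ = ρ_ref D/(D + h) = 2.7 × 114 km/(114 km + 1.87 km) = 2.66 g/cm³.

2.66 g/cm³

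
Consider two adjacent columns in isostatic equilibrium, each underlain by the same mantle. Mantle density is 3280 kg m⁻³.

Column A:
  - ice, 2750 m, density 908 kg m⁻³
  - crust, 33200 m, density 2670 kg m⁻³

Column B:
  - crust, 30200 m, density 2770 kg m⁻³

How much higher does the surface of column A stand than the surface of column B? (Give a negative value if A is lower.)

For any compensation level in the mantle, the mantle terms cancel and isostasy reduces to e = (Σt_A − Σt_B) − (Σ(ρt)_A − Σ(ρt)_B) / ρ_m.
Σt_A = 35950 m; Σt_B = 30200 m; Σ(ρt)_A = 91141000; Σ(ρt)_B = 83654000 (in m·kg m⁻³).
e = (35950 − 30200) − (91141000 − 83654000) / 3280 = 3470 m.

3470 m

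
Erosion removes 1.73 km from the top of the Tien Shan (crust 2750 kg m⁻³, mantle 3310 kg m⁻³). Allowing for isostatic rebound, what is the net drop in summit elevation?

0.293 km

Rebound u = e ρ_c/ρ_m = 1.73 km × 2750/3310 = 1.437 km.
Net surface drop = e − u = 1.73 km − 1.437 km = e (ρ_m − ρ_c)/ρ_m = 0.293 km.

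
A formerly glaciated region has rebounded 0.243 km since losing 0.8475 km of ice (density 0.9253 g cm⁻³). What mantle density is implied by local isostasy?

3.23 g cm⁻³

ρ_m = ρ_ice t / u = 0.9253 × 0.8475 km/0.243 km = 3.23 g cm⁻³.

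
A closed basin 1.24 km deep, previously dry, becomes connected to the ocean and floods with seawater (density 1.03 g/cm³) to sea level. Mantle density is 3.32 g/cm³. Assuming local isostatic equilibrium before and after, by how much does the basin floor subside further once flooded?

0.558 km

After flooding the water column is d + s deep. Its weight must equal the weight of mantle displaced by the extra subsidence s: (d + s) ρ_w = s ρ_m.
s = d ρ_w / (ρ_m − ρ_w) = 1.24 km × 1.03/(3.32 − 1.03) = 0.558 km.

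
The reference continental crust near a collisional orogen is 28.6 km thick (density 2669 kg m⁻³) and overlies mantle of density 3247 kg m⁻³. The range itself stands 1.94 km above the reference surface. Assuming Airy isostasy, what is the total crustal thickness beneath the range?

39.5 km

Root depth r = h ρ_c / (ρ_m − ρ_c) = 1.94 km × 2669 / 578 = 8.958 km.
Total thickness = T + h + r = 28.6 km + 1.94 km + 8.958 km = 39.5 km.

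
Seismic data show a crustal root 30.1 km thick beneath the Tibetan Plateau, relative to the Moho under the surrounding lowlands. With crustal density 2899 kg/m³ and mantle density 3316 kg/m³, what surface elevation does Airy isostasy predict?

4.33 km

By Archimedes' principle applied to the lithosphere: ρ_c h = (ρ_m − ρ_c) r.
h = r (ρ_m − ρ_c) / ρ_c = 30.1 km × (3316 − 2899) / 2899 = 4.33 km.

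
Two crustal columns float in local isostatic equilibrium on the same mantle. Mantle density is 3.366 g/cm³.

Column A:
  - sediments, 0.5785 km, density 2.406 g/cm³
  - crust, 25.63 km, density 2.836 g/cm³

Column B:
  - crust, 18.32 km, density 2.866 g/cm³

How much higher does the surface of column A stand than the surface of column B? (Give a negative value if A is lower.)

1.48 km

For any compensation level in the mantle, the mantle terms cancel and isostasy reduces to e = (Σt_A − Σt_B) − (Σ(ρt)_A − Σ(ρt)_B) / ρ_m.
Σt_A = 26.2085 km; Σt_B = 18.32 km; Σ(ρt)_A = 74.078551; Σ(ρt)_B = 52.50512 (in km·g/cm³).
e = (26.2085 − 18.32) − (74.078551 − 52.50512) / 3.366 = 1.48 km.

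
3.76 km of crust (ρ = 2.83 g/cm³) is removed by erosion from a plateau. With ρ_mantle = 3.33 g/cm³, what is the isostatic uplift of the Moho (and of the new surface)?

Unloading: uplift u = e ρ_c/ρ_m = 3.76 km × 2.83/3.33 = 3.2 km.

3.2 km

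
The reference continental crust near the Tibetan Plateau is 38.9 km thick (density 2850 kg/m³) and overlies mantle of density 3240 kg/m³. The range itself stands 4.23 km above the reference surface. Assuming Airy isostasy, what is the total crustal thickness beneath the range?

Root depth r = h ρ_c / (ρ_m − ρ_c) = 4.23 km × 2850 / 390 = 30.91 km.
Total thickness = T + h + r = 38.9 km + 4.23 km + 30.91 km = 74 km.

74 km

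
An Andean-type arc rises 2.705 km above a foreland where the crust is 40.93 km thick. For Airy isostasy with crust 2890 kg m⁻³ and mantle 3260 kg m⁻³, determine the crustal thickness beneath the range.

64.8 km

Root depth r = h ρ_c / (ρ_m − ρ_c) = 2.705 km × 2890 / 370 = 21.13 km.
Total thickness = T + h + r = 40.93 km + 2.705 km + 21.13 km = 64.8 km.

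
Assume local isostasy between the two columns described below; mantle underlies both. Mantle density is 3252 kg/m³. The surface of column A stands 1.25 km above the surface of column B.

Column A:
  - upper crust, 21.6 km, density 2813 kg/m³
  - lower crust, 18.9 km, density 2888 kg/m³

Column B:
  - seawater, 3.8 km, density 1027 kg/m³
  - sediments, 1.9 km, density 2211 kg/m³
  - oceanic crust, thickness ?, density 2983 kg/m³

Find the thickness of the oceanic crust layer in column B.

6.93 km

Take the compensation level at the base of the deeper column (depth z_c below the surface of column A) and equate Σ ρ_i t_i down to z_c; mantle fills any gap and the z_c terms cancel.
Column A: 21.6×2813 + 18.9×2888 + (z_c − 40.5)×3252
Column B: 1.25×0 + 3.8×1027 + 1.9×2211 + x×2983 + (z_c − 1.25 − 5.7 − x)×3252
The z_c×3252 term appears on both sides and cancels. Collect the known terms of each column as K = Σ(ρt)_known − 3252 × (depth of known layers): K_A = 115344 − 3252×40.5 = −16362; K_B = 8103.5 − 3252×(1.25 + 5.7) = −14497.9.
Balance: K_A = K_B − x×(3252 − 2983), so x = (K_B − K_A)/(3252 − 2983) = 1864.1/269 = 6.93 km.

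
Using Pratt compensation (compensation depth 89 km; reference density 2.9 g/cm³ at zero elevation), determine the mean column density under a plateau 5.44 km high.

Pratt balance: ρ_ref D = ρ (D + h).
ρ = ρ_ref D/(D + h) = 2.9 × 89 km/(89 km + 5.44 km) = 2.73 g/cm³.

2.73 g/cm³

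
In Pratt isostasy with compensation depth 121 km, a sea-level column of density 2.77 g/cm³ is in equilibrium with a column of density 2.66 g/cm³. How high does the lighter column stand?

5 km

ρ_ref D = ρ (D + h) → h = D (ρ_ref − ρ)/ρ.
h = 121 km × (2.77 − 2.66)/2.66 = 5 km.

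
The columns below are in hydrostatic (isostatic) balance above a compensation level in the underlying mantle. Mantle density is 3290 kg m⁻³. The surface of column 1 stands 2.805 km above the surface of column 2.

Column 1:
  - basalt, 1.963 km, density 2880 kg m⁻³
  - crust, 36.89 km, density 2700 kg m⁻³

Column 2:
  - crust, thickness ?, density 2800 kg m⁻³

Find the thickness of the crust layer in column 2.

Take the compensation level at the base of the deeper column (depth z_c below the surface of column 1) and equate Σ ρ_i t_i down to z_c; mantle fills any gap and the z_c terms cancel.
Column 1: 1.963×2880 + 36.89×2700 + (z_c − 38.853)×3290
Column 2: 2.805×0 + x×2800 + (z_c − 2.805 − 0 − x)×3290
The z_c×3290 term appears on both sides and cancels. Collect the known terms of each column as K = Σ(ρt)_known − 3290 × (depth of known layers): K_1 = 105256.44 − 3290×38.853 = −22569.93; K_2 = 0 − 3290×(2.805 + 0) = −9228.45.
Balance: K_1 = K_2 − x×(3290 − 2800), so x = (K_2 − K_1)/(3290 − 2800) = 13341.5/490 = 27.2 km.

27.2 km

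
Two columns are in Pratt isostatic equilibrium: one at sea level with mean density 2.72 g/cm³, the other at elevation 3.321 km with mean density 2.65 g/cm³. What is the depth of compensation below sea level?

ρ_ref D = ρ (D + h) → D (ρ_ref − ρ) = ρ h.
D = ρ h/(ρ_ref − ρ) = 2.65 × 3.321 km/(2.72 − 2.65) = 126 km.

126 km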